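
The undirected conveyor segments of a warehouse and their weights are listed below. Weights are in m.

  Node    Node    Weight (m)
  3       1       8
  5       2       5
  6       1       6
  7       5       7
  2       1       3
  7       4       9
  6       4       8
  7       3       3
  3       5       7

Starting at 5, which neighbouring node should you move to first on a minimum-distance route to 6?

Compare a few routes:
5–2–1–6: 5+3+6 = 14
5–3–1–6: 7+8+6 = 21
The minimum is 14 m via 5–2–1–6.
So from 5 the first move is to 2.

2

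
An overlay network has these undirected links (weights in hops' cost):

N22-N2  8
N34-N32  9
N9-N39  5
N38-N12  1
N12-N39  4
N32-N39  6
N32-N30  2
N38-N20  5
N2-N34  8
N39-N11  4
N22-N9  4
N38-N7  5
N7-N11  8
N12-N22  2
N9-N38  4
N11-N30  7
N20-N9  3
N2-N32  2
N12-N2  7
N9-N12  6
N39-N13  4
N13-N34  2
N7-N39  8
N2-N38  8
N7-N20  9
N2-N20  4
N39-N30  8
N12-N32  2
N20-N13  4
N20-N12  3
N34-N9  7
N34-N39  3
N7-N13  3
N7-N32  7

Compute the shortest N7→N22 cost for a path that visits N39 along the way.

Best N7 to N39: N7–N13–N39 costing 7
Best N39 to N22: N39–N12–N22 costing 6
Total via N39: 7 + 6 = 13 hops' cost.

13 hops' cost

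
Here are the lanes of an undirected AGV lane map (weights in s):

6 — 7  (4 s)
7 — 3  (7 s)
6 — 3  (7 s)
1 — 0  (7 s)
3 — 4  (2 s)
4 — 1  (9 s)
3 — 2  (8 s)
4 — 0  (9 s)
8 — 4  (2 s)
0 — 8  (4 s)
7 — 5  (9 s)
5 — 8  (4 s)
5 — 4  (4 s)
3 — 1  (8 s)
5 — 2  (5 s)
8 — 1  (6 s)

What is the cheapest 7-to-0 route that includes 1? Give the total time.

Best 7 to 1: 7–3–1 costing 15
Shortest 1→0: 1–0 = 7
Total via 1: 15 + 7 = 22 s.

22 s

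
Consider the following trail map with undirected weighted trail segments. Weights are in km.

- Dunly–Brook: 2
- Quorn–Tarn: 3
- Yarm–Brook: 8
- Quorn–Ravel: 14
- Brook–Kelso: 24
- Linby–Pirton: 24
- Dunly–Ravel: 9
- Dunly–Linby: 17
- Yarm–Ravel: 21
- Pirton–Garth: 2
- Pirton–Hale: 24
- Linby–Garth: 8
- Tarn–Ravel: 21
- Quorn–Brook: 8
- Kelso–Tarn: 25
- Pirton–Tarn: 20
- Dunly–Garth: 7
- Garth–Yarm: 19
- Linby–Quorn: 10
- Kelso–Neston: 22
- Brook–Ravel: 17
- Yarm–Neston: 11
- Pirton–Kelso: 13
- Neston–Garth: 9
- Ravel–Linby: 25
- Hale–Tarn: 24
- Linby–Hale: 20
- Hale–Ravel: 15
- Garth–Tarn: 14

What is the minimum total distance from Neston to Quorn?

Enumerating some paths:
Neston - Garth - Linby - Quorn: 9+8+10 = 27
Neston - Garth - Pirton - Tarn - Quorn: 9+2+20+3 = 34
Neston - Yarm - Brook - Quorn: 11+8+8 = 27
Neston - Garth - Dunly - Brook - Quorn: 9+7+2+8 = 26
Cheapest is Neston - Garth - Dunly - Brook - Quorn at 26 km.

26 km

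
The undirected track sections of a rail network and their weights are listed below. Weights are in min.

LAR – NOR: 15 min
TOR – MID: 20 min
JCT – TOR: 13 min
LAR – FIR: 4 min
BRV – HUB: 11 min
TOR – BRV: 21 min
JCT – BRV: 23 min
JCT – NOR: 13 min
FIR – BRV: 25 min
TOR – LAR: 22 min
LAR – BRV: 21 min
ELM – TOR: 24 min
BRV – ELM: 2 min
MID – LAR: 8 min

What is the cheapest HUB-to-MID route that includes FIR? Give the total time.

48 min

Best HUB to FIR: HUB → BRV → FIR costing 36
Best FIR to MID: FIR → LAR → MID costing 12
Total via FIR: 36 + 12 = 48 min.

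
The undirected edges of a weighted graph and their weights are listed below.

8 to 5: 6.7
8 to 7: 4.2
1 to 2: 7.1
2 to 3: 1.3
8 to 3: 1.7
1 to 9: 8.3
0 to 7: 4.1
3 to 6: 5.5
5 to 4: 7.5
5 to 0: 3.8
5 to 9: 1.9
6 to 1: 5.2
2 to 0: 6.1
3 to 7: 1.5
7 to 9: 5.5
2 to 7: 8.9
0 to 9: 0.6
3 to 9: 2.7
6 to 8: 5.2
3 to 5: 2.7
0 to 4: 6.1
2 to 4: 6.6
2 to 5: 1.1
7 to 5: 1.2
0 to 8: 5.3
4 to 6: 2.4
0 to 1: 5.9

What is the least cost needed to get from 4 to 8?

Compare a few routes:
4 → 2 → 3 → 8: 6.6+1.3+1.7 = 9.6
4 → 0 → 9 → 3 → 8: 6.1+0.6+2.7+1.7 = 11.1
4 → 6 → 3 → 8: 2.4+5.5+1.7 = 9.6
4 → 6 → 8: 2.4+5.2 = 7.6
The minimum is 7.6 via 4 → 6 → 8.

7.6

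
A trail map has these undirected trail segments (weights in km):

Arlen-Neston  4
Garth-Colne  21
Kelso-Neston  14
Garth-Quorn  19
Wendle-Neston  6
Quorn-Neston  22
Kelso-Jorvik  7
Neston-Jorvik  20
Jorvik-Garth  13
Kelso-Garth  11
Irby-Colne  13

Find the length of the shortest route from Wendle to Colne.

52 km

Shortest distances from Wendle:
Wendle: 0
Neston: 6  (via Wendle)
Arlen: 10  (via Neston)
Kelso: 20  (via Neston)
Jorvik: 26  (via Neston)
Quorn: 28  (via Neston)
Garth: 31  (via Kelso)
Colne: 52  (via Garth)
Shortest route: Wendle–Neston–Kelso–Garth–Colne = 52 km.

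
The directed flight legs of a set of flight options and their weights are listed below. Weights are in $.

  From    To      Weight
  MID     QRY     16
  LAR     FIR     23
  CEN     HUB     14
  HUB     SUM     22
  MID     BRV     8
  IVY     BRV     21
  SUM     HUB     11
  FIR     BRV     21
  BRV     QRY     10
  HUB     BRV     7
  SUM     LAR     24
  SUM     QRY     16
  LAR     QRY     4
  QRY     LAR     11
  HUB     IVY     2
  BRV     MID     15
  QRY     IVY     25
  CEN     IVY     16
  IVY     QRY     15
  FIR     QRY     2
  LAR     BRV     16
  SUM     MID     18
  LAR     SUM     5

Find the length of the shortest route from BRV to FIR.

Compare a few routes:
BRV → QRY → LAR → FIR: 10+11+23 = 44
BRV → MID → QRY → LAR → FIR: 15+16+11+23 = 65
The minimum is $44 via BRV → QRY → LAR → FIR.

$44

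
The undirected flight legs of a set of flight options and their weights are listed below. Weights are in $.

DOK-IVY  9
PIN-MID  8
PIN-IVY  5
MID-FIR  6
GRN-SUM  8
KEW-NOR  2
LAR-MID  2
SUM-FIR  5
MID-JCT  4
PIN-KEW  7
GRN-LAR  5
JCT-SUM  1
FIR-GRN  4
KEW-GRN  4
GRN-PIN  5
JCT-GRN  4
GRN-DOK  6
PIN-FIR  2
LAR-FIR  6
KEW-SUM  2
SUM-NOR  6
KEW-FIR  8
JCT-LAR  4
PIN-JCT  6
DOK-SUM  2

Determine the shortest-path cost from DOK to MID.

$7

Enumerating some paths:
DOK → SUM → JCT → MID: 2+1+4 = 7
DOK → SUM → JCT → LAR → MID: 2+1+4+2 = 9
The minimum is $7 via DOK → SUM → JCT → MID.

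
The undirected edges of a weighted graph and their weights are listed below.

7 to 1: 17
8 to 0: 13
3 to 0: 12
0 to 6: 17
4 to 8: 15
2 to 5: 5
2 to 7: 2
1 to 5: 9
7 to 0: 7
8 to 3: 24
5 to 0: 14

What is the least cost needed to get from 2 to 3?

Compare a few routes:
2 - 7 - 0 - 3: 2+7+12 = 21
2 - 5 - 0 - 3: 5+14+12 = 31
Cheapest is 2 - 7 - 0 - 3 at 21.

21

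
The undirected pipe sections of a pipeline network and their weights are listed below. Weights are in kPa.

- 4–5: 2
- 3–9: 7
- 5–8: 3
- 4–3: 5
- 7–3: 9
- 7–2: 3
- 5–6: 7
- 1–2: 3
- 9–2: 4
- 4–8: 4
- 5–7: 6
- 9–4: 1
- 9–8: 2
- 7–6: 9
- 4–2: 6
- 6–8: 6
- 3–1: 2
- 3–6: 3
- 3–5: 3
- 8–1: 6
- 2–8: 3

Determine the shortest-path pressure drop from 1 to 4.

Candidate routes:
1 → 2 → 8 → 9 → 4: 3+3+2+1 = 9
1 → 2 → 9 → 4: 3+4+1 = 8
1 → 3 → 4: 2+5 = 7
1 → 2 → 4: 3+6 = 9
Cheapest is 1 → 3 → 4 at 7 kPa.

7 kPa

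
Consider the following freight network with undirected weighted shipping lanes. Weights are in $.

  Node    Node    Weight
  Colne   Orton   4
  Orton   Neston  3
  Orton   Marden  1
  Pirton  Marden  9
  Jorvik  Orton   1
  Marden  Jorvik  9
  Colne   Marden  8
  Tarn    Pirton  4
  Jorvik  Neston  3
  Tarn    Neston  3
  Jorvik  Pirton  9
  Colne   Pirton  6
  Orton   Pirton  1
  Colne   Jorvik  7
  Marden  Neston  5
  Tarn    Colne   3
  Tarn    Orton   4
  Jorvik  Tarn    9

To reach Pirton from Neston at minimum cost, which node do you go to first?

Enumerating some paths:
Neston - Orton - Pirton: 3+1 = 4
Neston - Jorvik - Orton - Pirton: 3+1+1 = 5
Cheapest is Neston - Orton - Pirton at $4.
So from Neston the first move is to Orton.

Orton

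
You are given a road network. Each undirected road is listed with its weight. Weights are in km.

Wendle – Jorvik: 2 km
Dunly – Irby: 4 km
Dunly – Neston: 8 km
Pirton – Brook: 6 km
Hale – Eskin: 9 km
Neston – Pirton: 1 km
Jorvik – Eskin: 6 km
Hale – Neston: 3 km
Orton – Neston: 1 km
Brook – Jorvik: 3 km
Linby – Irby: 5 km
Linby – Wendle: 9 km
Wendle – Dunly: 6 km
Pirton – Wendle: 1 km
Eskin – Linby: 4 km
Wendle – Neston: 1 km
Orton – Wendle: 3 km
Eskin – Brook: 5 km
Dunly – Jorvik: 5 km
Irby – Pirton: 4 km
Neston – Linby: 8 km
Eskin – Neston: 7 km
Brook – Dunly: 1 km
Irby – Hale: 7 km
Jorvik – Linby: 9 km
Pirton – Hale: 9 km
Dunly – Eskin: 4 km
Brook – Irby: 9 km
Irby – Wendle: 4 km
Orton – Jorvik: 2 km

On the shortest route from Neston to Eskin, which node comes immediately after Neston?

Enumerating some paths:
Neston - Wendle - Jorvik - Eskin: 1+2+6 = 9
Neston - Eskin: 7 = 7
Cheapest is Neston - Eskin at 7 km.
So from Neston the first move is to Eskin.

Eskin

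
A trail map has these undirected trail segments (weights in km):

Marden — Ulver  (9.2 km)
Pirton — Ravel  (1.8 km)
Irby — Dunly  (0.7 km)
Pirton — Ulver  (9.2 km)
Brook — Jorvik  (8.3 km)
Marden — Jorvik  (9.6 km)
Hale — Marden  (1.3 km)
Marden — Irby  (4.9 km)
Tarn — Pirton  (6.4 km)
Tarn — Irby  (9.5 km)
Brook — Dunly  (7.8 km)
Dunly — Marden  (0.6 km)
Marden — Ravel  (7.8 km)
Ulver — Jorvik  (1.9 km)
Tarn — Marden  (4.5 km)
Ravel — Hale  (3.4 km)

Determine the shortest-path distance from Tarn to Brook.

Compare a few routes:
Tarn–Marden–Irby–Dunly–Brook: 4.5+4.9+0.7+7.8 = 17.9
Tarn–Marden–Dunly–Brook: 4.5+0.6+7.8 = 12.9
Tarn–Irby–Dunly–Brook: 9.5+0.7+7.8 = 18
The minimum is 12.9 km via Tarn–Marden–Dunly–Brook.

12.9 km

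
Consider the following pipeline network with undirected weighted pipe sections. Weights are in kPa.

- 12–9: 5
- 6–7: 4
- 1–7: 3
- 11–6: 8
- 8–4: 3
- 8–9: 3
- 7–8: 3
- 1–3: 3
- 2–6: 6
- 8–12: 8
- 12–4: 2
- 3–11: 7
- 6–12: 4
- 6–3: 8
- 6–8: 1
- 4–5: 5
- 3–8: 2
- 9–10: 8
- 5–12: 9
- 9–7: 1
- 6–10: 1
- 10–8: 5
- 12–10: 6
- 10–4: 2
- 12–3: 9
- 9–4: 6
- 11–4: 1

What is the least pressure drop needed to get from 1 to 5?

Compare a few routes:
1 → 3 → 8 → 4 → 5: 3+2+3+5 = 13
1 → 3 → 8 → 6 → 10 → 4 → 5: 3+2+1+1+2+5 = 14
Cheapest is 1 → 3 → 8 → 4 → 5 at 13 kPa.

13 kPa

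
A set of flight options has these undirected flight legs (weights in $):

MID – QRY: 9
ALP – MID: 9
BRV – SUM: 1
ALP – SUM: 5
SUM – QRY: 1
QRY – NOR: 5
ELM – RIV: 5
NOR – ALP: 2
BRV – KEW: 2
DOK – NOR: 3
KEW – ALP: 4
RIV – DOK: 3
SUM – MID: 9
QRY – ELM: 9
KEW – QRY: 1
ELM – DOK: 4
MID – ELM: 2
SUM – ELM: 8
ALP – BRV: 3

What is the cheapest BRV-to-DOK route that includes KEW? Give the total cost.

Shortest BRV→KEW: BRV → KEW = 2
Shortest KEW→DOK: KEW → QRY → NOR → DOK = 9
Total via KEW: 2 + 9 = $11.

$11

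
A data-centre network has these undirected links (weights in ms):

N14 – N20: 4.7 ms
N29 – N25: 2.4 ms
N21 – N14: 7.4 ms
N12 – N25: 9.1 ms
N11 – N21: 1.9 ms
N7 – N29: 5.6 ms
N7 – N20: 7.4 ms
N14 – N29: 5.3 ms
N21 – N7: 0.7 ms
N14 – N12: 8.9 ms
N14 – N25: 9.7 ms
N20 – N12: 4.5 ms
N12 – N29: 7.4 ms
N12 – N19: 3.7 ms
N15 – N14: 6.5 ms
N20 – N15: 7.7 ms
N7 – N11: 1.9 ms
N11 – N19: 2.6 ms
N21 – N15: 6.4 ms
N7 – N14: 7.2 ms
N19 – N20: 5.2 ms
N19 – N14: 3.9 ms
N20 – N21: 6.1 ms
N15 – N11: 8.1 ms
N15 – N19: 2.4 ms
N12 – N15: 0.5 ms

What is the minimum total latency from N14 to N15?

6.3 ms

Running Dijkstra from N14:
N14: 0
N19: 3.9  (via N14)
N20: 4.7  (via N14)
N29: 5.3  (via N14)
N15: 6.3  (via N19)
Shortest route: N14–N19–N15 = 6.3 ms.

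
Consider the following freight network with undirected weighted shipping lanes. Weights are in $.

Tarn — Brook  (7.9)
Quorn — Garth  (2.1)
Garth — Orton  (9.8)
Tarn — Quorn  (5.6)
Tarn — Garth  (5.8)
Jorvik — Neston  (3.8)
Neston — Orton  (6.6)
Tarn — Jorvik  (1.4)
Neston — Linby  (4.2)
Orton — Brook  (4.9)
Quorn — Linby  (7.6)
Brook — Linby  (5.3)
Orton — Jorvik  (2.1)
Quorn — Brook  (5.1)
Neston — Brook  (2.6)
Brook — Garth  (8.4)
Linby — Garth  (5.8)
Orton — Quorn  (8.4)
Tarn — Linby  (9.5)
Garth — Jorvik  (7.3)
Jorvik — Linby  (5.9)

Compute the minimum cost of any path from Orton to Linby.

$8

Enumerating some paths:
Orton - Jorvik - Linby: 2.1+5.9 = 8
Orton - Brook - Linby: 4.9+5.3 = 10.2
Orton - Jorvik - Neston - Linby: 2.1+3.8+4.2 = 10.1
The minimum is $8 via Orton - Jorvik - Linby.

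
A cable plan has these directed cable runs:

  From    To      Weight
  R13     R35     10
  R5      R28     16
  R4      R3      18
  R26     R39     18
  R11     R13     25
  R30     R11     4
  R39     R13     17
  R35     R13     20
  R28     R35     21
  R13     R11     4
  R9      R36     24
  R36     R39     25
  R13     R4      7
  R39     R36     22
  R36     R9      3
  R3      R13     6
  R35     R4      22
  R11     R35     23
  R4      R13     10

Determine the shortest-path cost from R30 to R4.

36

Enumerating some paths:
R30 → R11 → R13 → R4: 4+25+7 = 36
R30 → R11 → R35 → R4: 4+23+22 = 49
The minimum is 36 via R30 → R11 → R13 → R4.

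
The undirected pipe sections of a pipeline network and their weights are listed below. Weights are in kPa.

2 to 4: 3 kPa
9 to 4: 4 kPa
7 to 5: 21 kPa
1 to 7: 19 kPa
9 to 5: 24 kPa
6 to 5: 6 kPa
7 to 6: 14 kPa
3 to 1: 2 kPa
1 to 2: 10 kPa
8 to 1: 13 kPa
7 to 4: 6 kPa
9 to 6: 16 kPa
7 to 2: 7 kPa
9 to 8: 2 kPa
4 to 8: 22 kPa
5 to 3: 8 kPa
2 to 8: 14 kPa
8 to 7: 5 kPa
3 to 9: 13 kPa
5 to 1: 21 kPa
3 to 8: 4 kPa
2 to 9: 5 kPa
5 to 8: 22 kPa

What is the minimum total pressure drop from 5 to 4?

18 kPa

Compare a few routes:
5 → 3 → 8 → 9 → 4: 8+4+2+4 = 18
5 → 3 → 8 → 9 → 2 → 4: 8+4+2+5+3 = 22
5 → 3 → 1 → 2 → 4: 8+2+10+3 = 23
The minimum is 18 kPa via 5 → 3 → 8 → 9 → 4.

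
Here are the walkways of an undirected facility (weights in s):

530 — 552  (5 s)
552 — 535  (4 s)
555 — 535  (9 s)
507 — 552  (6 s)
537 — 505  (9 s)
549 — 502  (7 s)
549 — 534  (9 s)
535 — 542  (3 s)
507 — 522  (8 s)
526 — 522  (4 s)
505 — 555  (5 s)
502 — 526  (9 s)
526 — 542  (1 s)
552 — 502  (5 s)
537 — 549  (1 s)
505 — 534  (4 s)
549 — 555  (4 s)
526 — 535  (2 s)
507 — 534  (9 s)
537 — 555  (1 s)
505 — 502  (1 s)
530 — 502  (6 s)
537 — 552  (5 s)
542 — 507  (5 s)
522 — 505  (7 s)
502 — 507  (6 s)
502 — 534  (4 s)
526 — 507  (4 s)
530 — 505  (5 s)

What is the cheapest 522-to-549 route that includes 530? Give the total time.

Shortest 522→530: 522 → 505 → 530 = 12
Shortest 530→549: 530 → 552 → 537 → 549 = 11
Total via 530: 12 + 11 = 23 s.

23 s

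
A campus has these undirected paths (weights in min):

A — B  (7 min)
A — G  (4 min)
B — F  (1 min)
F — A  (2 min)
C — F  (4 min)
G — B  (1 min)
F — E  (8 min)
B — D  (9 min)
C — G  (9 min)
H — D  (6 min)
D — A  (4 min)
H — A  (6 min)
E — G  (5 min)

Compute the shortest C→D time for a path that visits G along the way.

Shortest C→G: C → F → B → G = 6
Best G to D: G → A → D costing 8
Total via G: 6 + 8 = 14 min.

14 min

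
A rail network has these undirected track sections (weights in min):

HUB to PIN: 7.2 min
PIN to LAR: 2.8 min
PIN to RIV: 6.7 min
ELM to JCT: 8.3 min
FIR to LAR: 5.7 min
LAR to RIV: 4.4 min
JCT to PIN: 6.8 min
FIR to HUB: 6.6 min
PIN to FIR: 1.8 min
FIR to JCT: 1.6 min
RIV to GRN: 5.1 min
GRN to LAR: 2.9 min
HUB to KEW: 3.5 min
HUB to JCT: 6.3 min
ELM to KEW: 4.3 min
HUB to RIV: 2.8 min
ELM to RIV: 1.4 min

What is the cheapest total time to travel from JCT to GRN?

9.1 min

Settle nodes by increasing distance from JCT:
JCT: 0
FIR: 1.6  (via JCT)
PIN: 3.4  (via FIR)
LAR: 6.2  (via PIN)
HUB: 6.3  (via JCT)
ELM: 8.3  (via JCT)
GRN: 9.1  (via LAR)
Shortest route: JCT → FIR → PIN → LAR → GRN = 9.1 min.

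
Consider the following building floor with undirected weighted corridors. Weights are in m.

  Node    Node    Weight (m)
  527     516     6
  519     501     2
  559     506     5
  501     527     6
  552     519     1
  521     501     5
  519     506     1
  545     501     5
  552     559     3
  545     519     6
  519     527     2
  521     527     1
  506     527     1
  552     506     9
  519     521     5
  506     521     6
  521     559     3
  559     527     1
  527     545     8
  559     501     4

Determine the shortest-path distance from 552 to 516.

9 m

Settle nodes by increasing distance from 552:
552: 0
519: 1  (via 552)
506: 2  (via 519)
501: 3  (via 519)
527: 3  (via 519)
559: 3  (via 552)
521: 4  (via 527)
545: 7  (via 519)
516: 9  (via 527)
Shortest route: 552–519–527–516 = 9 m.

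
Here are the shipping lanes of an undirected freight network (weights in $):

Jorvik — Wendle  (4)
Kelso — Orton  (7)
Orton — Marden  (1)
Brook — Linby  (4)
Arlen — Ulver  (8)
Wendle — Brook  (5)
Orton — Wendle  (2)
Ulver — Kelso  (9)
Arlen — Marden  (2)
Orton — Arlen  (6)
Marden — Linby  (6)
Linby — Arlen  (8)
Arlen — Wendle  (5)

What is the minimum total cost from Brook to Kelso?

$14

Running Dijkstra from Brook:
Brook: 0
Linby: 4  (via Brook)
Wendle: 5  (via Brook)
Orton: 7  (via Wendle)
Marden: 8  (via Orton)
Jorvik: 9  (via Wendle)
Arlen: 10  (via Wendle)
Kelso: 14  (via Orton)
Shortest route: Brook → Wendle → Orton → Kelso = $14.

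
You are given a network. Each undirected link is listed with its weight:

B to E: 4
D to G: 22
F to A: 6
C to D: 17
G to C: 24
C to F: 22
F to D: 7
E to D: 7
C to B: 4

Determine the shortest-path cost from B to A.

24

Running Dijkstra from B:
B: 0
C: 4  (via B)
E: 4  (via B)
D: 11  (via E)
F: 18  (via D)
A: 24  (via F)
Shortest route: B–E–D–F–A = 24.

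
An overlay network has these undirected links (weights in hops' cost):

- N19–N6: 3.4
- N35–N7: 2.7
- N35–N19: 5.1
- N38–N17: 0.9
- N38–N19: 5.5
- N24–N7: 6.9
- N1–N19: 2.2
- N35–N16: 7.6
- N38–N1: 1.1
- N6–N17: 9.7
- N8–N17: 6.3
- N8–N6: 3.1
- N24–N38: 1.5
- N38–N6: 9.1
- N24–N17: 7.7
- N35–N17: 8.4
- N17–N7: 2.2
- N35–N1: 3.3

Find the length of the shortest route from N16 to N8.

Compare a few routes:
N16 → N35 → N7 → N17 → N8: 7.6+2.7+2.2+6.3 = 18.8
N16 → N35 → N19 → N6 → N8: 7.6+5.1+3.4+3.1 = 19.2
Cheapest is N16 → N35 → N7 → N17 → N8 at 18.8 hops' cost.

18.8 hops' cost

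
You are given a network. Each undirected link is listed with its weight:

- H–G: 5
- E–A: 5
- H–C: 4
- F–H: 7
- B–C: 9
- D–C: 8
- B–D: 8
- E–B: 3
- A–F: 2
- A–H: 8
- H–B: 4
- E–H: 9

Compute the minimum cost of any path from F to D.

Compare a few routes:
F–H–C–D: 7+4+8 = 19
F–A–E–B–D: 2+5+3+8 = 18
Cheapest is F–A–E–B–D at 18.

18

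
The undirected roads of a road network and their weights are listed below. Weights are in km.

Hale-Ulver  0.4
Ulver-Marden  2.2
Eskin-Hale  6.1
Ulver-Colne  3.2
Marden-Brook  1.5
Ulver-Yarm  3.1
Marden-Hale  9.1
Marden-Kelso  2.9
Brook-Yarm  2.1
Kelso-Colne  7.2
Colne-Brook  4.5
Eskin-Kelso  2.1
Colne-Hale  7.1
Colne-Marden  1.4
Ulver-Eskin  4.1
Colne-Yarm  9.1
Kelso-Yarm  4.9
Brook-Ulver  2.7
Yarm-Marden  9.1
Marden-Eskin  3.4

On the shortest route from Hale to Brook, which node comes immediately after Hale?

Enumerating some paths:
Hale–Ulver–Yarm–Brook: 0.4+3.1+2.1 = 5.6
Hale–Ulver–Brook: 0.4+2.7 = 3.1
Hale–Ulver–Marden–Brook: 0.4+2.2+1.5 = 4.1
Cheapest is Hale–Ulver–Brook at 3.1 km.
So from Hale the first move is to Ulver.

Ulver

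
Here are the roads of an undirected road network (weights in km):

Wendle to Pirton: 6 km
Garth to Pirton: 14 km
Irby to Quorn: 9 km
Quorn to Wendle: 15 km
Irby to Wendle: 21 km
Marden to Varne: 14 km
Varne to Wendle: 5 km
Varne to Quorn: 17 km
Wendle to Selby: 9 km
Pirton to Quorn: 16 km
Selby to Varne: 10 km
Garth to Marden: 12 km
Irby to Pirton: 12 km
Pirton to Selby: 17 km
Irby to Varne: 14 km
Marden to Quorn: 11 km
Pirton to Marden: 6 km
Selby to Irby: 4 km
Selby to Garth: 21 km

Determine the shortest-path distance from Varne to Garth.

Candidate routes:
Varne - Wendle - Pirton - Garth: 5+6+14 = 25
Varne - Marden - Garth: 14+12 = 26
Varne - Wendle - Pirton - Marden - Garth: 5+6+6+12 = 29
The minimum is 25 km via Varne - Wendle - Pirton - Garth.

25 km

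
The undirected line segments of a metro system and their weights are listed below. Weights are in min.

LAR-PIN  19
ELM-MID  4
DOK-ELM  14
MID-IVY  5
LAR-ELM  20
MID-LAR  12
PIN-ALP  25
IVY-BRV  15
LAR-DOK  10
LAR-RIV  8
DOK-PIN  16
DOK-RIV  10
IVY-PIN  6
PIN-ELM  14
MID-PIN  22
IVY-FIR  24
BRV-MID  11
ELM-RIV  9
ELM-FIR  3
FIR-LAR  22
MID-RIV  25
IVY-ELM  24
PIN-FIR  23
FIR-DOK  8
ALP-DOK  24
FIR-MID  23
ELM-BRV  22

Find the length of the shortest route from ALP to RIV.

34 min

Enumerating some paths:
ALP - DOK - LAR - RIV: 24+10+8 = 42
ALP - DOK - FIR - ELM - RIV: 24+8+3+9 = 44
ALP - DOK - ELM - RIV: 24+14+9 = 47
ALP - DOK - RIV: 24+10 = 34
Cheapest is ALP - DOK - RIV at 34 min.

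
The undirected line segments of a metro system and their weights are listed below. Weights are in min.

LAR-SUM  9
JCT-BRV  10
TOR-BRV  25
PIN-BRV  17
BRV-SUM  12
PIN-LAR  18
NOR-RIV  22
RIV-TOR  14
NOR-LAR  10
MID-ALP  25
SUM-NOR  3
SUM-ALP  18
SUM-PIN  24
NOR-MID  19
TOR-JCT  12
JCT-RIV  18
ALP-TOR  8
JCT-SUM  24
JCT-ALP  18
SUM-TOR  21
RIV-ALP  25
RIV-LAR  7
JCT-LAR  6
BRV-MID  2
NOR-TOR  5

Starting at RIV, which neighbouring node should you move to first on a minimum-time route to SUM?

Candidate routes:
RIV - TOR - NOR - SUM: 14+5+3 = 22
RIV - LAR - NOR - SUM: 7+10+3 = 20
RIV - LAR - SUM: 7+9 = 16
Cheapest is RIV - LAR - SUM at 16 min.
So from RIV the first move is to LAR.

LAR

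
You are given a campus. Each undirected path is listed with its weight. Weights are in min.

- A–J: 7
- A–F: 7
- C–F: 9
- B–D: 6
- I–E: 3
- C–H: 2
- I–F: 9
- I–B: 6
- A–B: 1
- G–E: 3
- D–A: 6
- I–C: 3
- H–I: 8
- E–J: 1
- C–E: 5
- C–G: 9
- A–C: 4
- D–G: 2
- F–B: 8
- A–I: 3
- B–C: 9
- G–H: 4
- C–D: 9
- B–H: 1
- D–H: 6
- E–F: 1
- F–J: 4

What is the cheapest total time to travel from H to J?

Shortest distances from H:
H: 0
B: 1  (via H)
A: 2  (via B)
C: 2  (via H)
G: 4  (via H)
I: 5  (via A)
D: 6  (via H)
E: 7  (via C)
F: 8  (via E)
J: 8  (via E)
Shortest route: H–C–E–J = 8 min.

8 min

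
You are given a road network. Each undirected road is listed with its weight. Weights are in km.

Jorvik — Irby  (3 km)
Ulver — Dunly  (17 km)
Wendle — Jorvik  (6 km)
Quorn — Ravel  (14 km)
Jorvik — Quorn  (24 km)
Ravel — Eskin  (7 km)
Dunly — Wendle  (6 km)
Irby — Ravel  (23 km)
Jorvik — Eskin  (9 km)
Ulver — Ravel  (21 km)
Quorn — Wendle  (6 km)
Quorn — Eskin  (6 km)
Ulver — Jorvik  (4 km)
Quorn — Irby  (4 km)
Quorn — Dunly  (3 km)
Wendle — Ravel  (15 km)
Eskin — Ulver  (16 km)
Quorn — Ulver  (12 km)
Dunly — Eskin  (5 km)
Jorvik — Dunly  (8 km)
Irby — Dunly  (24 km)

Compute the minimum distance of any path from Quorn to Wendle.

6 km

Shortest distances from Quorn:
Quorn: 0
Dunly: 3  (via Quorn)
Irby: 4  (via Quorn)
Wendle: 6  (via Quorn)
Shortest route: Quorn → Wendle = 6 km.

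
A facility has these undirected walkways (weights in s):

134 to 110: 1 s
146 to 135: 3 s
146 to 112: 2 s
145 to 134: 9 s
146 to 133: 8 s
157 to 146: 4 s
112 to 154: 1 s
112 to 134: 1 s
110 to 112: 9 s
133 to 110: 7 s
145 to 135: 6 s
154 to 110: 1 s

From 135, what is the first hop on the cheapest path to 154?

Candidate routes:
135 - 146 - 112 - 134 - 110 - 154: 3+2+1+1+1 = 8
135 - 146 - 112 - 110 - 154: 3+2+9+1 = 15
135 - 146 - 112 - 154: 3+2+1 = 6
The minimum is 6 s via 135 - 146 - 112 - 154.
So from 135 the first move is to 146.

146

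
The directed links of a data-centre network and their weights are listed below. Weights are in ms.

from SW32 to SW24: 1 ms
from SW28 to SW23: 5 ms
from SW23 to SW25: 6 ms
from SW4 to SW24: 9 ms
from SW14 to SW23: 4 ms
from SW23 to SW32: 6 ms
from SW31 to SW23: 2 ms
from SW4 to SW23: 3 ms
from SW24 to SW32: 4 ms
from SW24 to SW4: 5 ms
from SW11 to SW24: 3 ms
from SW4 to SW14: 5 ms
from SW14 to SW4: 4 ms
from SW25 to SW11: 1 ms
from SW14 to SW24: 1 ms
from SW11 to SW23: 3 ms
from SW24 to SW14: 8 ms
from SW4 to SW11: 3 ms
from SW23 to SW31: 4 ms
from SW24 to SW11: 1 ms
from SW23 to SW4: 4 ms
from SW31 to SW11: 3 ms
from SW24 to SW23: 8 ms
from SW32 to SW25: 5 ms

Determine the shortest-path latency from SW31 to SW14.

11 ms

Shortest distances from SW31:
SW31: 0
SW23: 2  (via SW31)
SW11: 3  (via SW31)
SW4: 6  (via SW23)
SW24: 6  (via SW11)
SW25: 8  (via SW23)
SW32: 8  (via SW23)
SW14: 11  (via SW4)
Shortest route: SW31 → SW23 → SW4 → SW14 = 11 ms.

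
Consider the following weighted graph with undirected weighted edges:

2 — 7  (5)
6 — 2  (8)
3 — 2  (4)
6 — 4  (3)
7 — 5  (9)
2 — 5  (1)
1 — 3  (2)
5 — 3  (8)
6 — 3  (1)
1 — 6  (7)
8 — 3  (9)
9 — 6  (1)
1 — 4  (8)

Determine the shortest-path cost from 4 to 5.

9

Settle nodes by increasing distance from 4:
4: 0
6: 3  (via 4)
3: 4  (via 6)
9: 4  (via 6)
1: 6  (via 3)
2: 8  (via 3)
5: 9  (via 2)
Shortest route: 4–6–3–2–5 = 9.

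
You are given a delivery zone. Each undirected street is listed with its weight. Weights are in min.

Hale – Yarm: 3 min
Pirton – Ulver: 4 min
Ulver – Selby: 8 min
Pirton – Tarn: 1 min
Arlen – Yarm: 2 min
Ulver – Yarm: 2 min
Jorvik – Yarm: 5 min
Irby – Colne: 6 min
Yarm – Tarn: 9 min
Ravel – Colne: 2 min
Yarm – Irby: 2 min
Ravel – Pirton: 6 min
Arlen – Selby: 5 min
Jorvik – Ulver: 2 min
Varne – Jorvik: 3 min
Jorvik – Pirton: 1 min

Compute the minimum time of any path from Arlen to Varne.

Shortest distances from Arlen:
Arlen: 0
Yarm: 2  (via Arlen)
Irby: 4  (via Yarm)
Ulver: 4  (via Yarm)
Selby: 5  (via Arlen)
Hale: 5  (via Yarm)
Jorvik: 6  (via Ulver)
Pirton: 7  (via Jorvik)
Tarn: 8  (via Pirton)
Varne: 9  (via Jorvik)
Shortest route: Arlen–Yarm–Ulver–Jorvik–Varne = 9 min.

9 min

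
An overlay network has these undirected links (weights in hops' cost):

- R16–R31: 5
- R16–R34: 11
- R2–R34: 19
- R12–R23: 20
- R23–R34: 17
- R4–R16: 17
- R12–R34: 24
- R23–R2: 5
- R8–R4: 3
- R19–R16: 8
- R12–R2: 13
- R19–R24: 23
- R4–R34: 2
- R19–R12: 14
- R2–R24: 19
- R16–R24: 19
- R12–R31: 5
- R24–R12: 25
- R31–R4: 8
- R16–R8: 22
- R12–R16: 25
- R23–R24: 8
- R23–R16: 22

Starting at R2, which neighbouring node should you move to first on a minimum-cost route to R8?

R34

Candidate routes:
R2–R12–R31–R4–R8: 13+5+8+3 = 29
R2–R34–R4–R8: 19+2+3 = 24
R2–R23–R34–R4–R8: 5+17+2+3 = 27
R2–R12–R31–R16–R34–R4–R8: 13+5+5+11+2+3 = 39
The minimum is 24 hops' cost via R2–R34–R4–R8.
So from R2 the first move is to R34.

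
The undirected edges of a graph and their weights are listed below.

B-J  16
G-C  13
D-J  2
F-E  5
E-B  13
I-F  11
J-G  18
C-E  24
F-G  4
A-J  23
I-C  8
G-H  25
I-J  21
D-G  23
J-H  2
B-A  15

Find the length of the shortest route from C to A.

50

Candidate routes:
C - E - B - A: 24+13+15 = 52
C - G - F - E - B - A: 13+4+5+13+15 = 50
The minimum is 50 via C - G - F - E - B - A.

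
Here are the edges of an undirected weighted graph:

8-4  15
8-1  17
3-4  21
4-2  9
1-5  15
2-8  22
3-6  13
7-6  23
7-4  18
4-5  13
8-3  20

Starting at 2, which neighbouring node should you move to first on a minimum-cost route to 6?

Enumerating some paths:
2 → 4 → 8 → 3 → 6: 9+15+20+13 = 57
2 → 8 → 3 → 6: 22+20+13 = 55
2 → 4 → 3 → 6: 9+21+13 = 43
2 → 4 → 7 → 6: 9+18+23 = 50
The minimum is 43 via 2 → 4 → 3 → 6.
So from 2 the first move is to 4.

4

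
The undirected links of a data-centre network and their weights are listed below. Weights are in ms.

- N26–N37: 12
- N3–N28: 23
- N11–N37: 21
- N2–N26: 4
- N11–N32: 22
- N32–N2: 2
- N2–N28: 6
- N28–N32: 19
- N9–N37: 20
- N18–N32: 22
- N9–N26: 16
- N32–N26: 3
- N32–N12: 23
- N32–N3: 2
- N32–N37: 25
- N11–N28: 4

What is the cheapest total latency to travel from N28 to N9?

Running Dijkstra from N28:
N28: 0
N11: 4  (via N28)
N2: 6  (via N28)
N32: 8  (via N2)
N26: 10  (via N2)
N3: 10  (via N32)
N37: 22  (via N26)
N9: 26  (via N26)
Shortest route: N28–N2–N26–N9 = 26 ms.

26 ms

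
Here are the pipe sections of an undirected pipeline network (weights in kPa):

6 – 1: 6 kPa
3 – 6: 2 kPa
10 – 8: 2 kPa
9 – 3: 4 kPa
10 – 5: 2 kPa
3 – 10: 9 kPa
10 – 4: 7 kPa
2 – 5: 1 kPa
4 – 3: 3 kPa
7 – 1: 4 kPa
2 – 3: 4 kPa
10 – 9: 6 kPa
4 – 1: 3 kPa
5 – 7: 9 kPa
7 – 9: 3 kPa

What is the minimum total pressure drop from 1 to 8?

12 kPa

Shortest distances from 1:
1: 0
4: 3  (via 1)
7: 4  (via 1)
3: 6  (via 4)
6: 6  (via 1)
9: 7  (via 7)
2: 10  (via 3)
10: 10  (via 4)
5: 11  (via 2)
8: 12  (via 10)
Shortest route: 1 → 4 → 10 → 8 = 12 kPa.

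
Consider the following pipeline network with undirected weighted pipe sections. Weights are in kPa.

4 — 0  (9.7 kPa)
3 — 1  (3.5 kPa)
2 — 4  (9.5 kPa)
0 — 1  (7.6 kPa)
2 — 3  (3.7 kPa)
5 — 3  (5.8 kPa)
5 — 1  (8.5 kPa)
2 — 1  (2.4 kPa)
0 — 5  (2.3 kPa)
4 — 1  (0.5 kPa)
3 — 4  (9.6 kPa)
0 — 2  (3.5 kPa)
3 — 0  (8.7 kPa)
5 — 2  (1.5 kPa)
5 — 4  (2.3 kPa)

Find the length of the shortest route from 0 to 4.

4.6 kPa

Compare a few routes:
0 → 5 → 2 → 1 → 4: 2.3+1.5+2.4+0.5 = 6.7
0 → 5 → 4: 2.3+2.3 = 4.6
0 → 2 → 1 → 4: 3.5+2.4+0.5 = 6.4
Cheapest is 0 → 5 → 4 at 4.6 kPa.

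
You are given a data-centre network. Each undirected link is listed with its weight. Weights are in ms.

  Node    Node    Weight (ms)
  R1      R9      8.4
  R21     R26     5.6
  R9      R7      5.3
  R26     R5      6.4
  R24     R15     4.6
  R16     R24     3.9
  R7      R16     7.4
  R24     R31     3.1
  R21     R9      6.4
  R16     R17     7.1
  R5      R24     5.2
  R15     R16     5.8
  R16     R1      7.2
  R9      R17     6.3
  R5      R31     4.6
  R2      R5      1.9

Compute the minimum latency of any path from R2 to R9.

Running Dijkstra from R2:
R2: 0
R5: 1.9  (via R2)
R31: 6.5  (via R5)
R24: 7.1  (via R5)
R26: 8.3  (via R5)
R16: 11  (via R24)
R15: 11.7  (via R24)
R21: 13.9  (via R26)
R17: 18.1  (via R16)
R1: 18.2  (via R16)
R7: 18.4  (via R16)
R9: 20.3  (via R21)
Shortest route: R2–R5–R26–R21–R9 = 20.3 ms.

20.3 ms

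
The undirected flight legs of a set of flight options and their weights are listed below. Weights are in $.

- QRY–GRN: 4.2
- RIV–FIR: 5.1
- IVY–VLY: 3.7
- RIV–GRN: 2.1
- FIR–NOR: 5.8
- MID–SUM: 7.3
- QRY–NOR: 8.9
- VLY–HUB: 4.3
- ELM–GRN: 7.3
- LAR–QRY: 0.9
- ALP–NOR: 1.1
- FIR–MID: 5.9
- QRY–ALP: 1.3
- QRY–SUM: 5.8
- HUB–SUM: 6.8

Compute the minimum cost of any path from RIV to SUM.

$12.1

Compare a few routes:
RIV - FIR - NOR - ALP - QRY - SUM: 5.1+5.8+1.1+1.3+5.8 = 19.1
RIV - GRN - QRY - SUM: 2.1+4.2+5.8 = 12.1
RIV - FIR - MID - SUM: 5.1+5.9+7.3 = 18.3
Cheapest is RIV - GRN - QRY - SUM at $12.1.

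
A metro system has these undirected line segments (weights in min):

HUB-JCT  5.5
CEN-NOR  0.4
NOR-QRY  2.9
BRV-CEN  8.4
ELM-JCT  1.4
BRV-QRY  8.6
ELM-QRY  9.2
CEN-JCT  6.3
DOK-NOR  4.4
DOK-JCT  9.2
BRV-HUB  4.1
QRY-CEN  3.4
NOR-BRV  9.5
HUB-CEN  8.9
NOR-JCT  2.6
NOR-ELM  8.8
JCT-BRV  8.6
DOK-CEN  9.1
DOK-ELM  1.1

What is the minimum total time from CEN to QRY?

3.3 min

Candidate routes:
CEN–NOR–QRY: 0.4+2.9 = 3.3
CEN–QRY: 3.4 = 3.4
Cheapest is CEN–NOR–QRY at 3.3 min.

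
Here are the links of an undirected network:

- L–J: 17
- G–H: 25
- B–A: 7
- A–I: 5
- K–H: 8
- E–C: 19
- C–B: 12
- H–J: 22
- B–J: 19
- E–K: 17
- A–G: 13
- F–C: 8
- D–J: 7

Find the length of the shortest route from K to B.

Compare a few routes:
K - H - J - B: 8+22+19 = 49
K - E - C - B: 17+19+12 = 48
Cheapest is K - E - C - B at 48.

48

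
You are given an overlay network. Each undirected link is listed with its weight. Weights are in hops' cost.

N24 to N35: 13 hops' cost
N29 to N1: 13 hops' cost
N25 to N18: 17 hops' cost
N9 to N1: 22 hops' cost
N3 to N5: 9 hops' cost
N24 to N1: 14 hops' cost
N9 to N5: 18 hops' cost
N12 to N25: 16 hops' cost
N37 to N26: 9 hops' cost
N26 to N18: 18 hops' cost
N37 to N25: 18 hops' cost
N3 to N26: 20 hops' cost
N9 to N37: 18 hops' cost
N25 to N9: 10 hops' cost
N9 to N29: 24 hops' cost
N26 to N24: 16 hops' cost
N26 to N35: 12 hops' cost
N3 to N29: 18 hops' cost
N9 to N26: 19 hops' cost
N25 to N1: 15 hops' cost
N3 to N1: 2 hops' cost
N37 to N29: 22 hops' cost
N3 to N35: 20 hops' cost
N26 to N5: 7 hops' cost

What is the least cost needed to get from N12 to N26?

43 hops' cost

Shortest distances from N12:
N12: 0
N25: 16  (via N12)
N9: 26  (via N25)
N1: 31  (via N25)
N3: 33  (via N1)
N18: 33  (via N25)
N37: 34  (via N25)
N5: 42  (via N3)
N26: 43  (via N37)
Shortest route: N12 → N25 → N37 → N26 = 43 hops' cost.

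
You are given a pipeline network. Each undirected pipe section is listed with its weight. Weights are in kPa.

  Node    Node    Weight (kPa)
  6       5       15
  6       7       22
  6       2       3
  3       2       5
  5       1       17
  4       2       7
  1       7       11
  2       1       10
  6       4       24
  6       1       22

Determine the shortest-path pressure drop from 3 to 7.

Candidate routes:
3–2–6–7: 5+3+22 = 30
3–2–1–7: 5+10+11 = 26
The minimum is 26 kPa via 3–2–1–7.

26 kPa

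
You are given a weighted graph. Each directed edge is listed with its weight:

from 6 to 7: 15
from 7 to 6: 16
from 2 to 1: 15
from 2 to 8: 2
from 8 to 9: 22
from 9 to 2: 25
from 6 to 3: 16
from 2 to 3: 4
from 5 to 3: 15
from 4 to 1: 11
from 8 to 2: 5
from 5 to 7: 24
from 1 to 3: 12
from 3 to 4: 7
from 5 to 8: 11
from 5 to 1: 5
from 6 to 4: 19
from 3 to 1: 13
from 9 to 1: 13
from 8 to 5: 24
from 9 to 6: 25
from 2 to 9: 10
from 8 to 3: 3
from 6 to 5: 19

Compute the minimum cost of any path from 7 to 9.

61

Candidate routes:
7 - 6 - 5 - 8 - 9: 16+19+11+22 = 68
7 - 6 - 5 - 8 - 2 - 9: 16+19+11+5+10 = 61
The minimum is 61 via 7 - 6 - 5 - 8 - 2 - 9.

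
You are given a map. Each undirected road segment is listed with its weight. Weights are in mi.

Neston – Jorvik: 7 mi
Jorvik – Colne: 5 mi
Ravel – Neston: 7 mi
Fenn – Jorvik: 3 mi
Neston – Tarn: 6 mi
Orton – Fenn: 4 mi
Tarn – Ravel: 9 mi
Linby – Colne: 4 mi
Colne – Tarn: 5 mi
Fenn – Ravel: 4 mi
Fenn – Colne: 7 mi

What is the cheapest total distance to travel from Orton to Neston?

Shortest distances from Orton:
Orton: 0
Fenn: 4  (via Orton)
Jorvik: 7  (via Fenn)
Ravel: 8  (via Fenn)
Colne: 11  (via Fenn)
Neston: 14  (via Jorvik)
Shortest route: Orton–Fenn–Jorvik–Neston = 14 mi.

14 mi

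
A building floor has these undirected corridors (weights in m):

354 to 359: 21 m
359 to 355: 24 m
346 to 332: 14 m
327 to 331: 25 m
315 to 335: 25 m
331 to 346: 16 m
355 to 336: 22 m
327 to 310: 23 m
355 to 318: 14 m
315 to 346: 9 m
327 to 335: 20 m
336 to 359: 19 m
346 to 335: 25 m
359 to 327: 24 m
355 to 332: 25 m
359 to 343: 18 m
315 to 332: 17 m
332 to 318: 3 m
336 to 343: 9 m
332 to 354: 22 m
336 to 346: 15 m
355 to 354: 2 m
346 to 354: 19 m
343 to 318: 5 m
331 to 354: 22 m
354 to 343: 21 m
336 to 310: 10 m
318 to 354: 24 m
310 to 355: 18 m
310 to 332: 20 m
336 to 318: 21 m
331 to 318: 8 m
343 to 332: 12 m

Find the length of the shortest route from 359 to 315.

43 m

Running Dijkstra from 359:
359: 0
343: 18  (via 359)
336: 19  (via 359)
354: 21  (via 359)
318: 23  (via 343)
355: 23  (via 354)
327: 24  (via 359)
332: 26  (via 318)
310: 29  (via 336)
331: 31  (via 318)
346: 34  (via 336)
315: 43  (via 332)
Shortest route: 359–343–318–332–315 = 43 m.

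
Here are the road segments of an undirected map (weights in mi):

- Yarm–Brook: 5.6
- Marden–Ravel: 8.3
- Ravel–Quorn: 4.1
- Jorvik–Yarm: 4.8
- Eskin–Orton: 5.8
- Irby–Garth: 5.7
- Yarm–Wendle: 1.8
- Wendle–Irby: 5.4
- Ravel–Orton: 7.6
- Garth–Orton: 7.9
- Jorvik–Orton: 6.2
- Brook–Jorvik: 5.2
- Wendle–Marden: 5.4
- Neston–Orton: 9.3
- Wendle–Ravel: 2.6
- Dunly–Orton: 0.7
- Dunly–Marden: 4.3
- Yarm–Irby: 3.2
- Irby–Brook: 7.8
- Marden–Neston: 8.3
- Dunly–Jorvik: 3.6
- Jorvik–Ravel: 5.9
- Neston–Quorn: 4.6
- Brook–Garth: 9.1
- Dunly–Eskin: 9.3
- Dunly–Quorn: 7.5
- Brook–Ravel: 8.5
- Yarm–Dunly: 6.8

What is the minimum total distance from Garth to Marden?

Compare a few routes:
Garth–Orton–Dunly–Marden: 7.9+0.7+4.3 = 12.9
Garth–Irby–Wendle–Marden: 5.7+5.4+5.4 = 16.5
Garth–Irby–Yarm–Dunly–Marden: 5.7+3.2+6.8+4.3 = 20
Garth–Irby–Yarm–Wendle–Marden: 5.7+3.2+1.8+5.4 = 16.1
Cheapest is Garth–Orton–Dunly–Marden at 12.9 mi.

12.9 mi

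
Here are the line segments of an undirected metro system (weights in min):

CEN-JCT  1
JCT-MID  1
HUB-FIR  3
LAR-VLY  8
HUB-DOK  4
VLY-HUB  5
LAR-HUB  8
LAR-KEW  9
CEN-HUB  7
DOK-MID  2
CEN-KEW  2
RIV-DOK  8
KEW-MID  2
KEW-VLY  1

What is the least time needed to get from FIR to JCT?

10 min

Enumerating some paths:
FIR–HUB–DOK–MID–JCT: 3+4+2+1 = 10
FIR–HUB–VLY–KEW–MID–JCT: 3+5+1+2+1 = 12
FIR–HUB–CEN–JCT: 3+7+1 = 11
FIR–HUB–VLY–KEW–CEN–JCT: 3+5+1+2+1 = 12
The minimum is 10 min via FIR–HUB–DOK–MID–JCT.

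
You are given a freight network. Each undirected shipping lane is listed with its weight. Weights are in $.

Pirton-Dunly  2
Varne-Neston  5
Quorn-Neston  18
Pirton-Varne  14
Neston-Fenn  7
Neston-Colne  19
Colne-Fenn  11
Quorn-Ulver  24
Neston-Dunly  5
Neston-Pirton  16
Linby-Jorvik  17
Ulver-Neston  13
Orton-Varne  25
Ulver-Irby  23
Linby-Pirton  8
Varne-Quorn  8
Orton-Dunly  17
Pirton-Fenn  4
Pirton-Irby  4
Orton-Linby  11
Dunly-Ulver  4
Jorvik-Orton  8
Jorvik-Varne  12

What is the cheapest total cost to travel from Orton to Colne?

Settle nodes by increasing distance from Orton:
Orton: 0
Jorvik: 8  (via Orton)
Linby: 11  (via Orton)
Dunly: 17  (via Orton)
Pirton: 19  (via Linby)
Varne: 20  (via Jorvik)
Ulver: 21  (via Dunly)
Neston: 22  (via Dunly)
Irby: 23  (via Pirton)
Fenn: 23  (via Pirton)
Quorn: 28  (via Varne)
Colne: 34  (via Fenn)
Shortest route: Orton → Linby → Pirton → Fenn → Colne = $34.

$34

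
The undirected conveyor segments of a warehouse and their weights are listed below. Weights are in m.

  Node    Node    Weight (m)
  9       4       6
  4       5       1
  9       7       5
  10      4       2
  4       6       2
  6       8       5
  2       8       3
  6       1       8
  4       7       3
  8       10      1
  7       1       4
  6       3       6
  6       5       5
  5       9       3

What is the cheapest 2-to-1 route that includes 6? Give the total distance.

Best 2 to 6: 2 → 8 → 6 costing 8
Best 6 to 1: 6 → 1 costing 8
Total via 6: 8 + 8 = 16 m.

16 m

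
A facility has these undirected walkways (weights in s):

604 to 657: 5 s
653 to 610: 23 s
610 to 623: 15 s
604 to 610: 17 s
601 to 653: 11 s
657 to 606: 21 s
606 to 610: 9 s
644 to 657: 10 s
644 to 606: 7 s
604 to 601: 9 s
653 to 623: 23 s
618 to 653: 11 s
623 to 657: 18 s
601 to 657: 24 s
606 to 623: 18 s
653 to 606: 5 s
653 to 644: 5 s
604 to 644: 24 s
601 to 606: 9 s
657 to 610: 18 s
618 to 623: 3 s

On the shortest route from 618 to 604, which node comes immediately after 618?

Compare a few routes:
618–653–644–657–604: 11+5+10+5 = 31
618–623–657–604: 3+18+5 = 26
618–653–601–604: 11+11+9 = 31
The minimum is 26 s via 618–623–657–604.
So from 618 the first move is to 623.

623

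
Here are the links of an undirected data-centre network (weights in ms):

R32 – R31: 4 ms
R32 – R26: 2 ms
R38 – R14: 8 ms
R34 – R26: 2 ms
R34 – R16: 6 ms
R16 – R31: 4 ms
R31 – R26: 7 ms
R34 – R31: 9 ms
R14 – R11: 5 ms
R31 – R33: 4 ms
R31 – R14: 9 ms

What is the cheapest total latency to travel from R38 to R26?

23 ms

Settle nodes by increasing distance from R38:
R38: 0
R14: 8  (via R38)
R11: 13  (via R14)
R31: 17  (via R14)
R33: 21  (via R31)
R16: 21  (via R31)
R32: 21  (via R31)
R26: 23  (via R32)
Shortest route: R38–R14–R31–R32–R26 = 23 ms.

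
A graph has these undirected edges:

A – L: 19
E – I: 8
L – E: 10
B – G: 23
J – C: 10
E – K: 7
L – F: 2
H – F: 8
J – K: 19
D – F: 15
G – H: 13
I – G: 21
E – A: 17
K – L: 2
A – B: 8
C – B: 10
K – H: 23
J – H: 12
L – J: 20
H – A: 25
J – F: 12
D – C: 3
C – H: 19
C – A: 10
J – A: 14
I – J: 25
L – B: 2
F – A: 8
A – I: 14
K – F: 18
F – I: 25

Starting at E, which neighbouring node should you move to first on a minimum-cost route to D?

K

Enumerating some paths:
E - K - L - B - C - D: 7+2+2+10+3 = 24
E - K - L - F - D: 7+2+2+15 = 26
E - L - F - D: 10+2+15 = 27
E - L - B - C - D: 10+2+10+3 = 25
The minimum is 24 via E - K - L - B - C - D.
So from E the first move is to K.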